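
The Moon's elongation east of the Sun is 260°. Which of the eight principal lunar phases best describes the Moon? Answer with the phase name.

260° lies in the last quarter sector of the 8-phase cycle.

last quarter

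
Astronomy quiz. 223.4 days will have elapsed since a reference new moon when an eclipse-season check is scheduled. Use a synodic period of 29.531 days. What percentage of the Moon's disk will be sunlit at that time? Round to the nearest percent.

223.4/29.531 = 7.565 lunations, so 7 complete cycles and 16.68 d into the next.
Phase angle: θ = 360°·(16.68 d)/(29.531 d) = 203.4°.
With cos θ = (-0.918), the lit fraction is (1 − (-0.918))/2 ≈ 0.959, so 96%.

96%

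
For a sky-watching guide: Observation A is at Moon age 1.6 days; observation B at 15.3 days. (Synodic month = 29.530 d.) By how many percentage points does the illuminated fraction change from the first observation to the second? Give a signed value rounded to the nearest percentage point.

+97 percentage points

First observation: θ = 360°·1.6/29.530 = 19.5°, so f = 0.029.
Second observation: θ = 186.5°, f = 0.997.
Δf = 0.997 − 0.029 = +0.968, i.e. +97 pp.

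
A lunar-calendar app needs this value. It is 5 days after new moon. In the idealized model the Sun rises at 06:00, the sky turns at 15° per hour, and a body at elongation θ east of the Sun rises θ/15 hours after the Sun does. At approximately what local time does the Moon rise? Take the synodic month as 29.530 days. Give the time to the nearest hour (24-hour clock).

10:00

Phase angle: θ = 360°·(5 d)/(29.530 d) = 61.0°.
At 15° of sky rotation per hour, 61.0° corresponds to a 4.06 h lag.
06:00 + 4.06 h ≈ 10:04 → 10:00 to the nearest hour.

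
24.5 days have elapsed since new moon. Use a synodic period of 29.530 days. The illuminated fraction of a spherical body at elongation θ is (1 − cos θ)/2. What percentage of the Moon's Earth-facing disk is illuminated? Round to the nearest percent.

26%

The Moon has covered 24.5/29.530 of its cycle, so θ ≈ 360° × 24.5/29.530 = 298.7°.
Illuminated fraction = (1 − cos 298.7°)/2 = (1 − 0.480)/2 ≈ 0.260, so 26%.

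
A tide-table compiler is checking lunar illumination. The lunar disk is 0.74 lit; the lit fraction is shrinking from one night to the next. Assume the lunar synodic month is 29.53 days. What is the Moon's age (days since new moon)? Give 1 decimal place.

19.8 days

Invert f = (1 − cos θ)/2 to get cos θ = 1 − 2(0.74) = -0.480, hence θ₀ = arccos -0.480 = 118.7°.
A waning Moon lies in 180°–360°, so θ = 360° − 118.7° = 241.3°.
Age = 29.53 × 241.3°/360° ≈ 19.79 days.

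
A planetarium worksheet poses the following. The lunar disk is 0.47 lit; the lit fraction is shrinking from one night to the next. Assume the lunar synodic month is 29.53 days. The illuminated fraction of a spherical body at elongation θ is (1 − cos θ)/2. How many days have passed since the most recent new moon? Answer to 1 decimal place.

22.4 days

Invert f = (1 − cos θ)/2 to get cos θ = 1 − 2(0.47) = 0.060, hence θ₀ = arccos 0.060 = 86.6°.
Waning ⇒ past full, so θ = 360° − 86.6° = 273.4°.
At 360°/29.53 d per day, 273.4° corresponds to 22.43 days.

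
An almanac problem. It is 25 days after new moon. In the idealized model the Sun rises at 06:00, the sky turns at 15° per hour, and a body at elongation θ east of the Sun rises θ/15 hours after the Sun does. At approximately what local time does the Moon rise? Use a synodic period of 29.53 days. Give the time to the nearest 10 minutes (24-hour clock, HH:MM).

02:20

Elongation θ = 360° × 25/29.53 ≈ 304.8°.
At 15° of sky rotation per hour, 304.8° corresponds to a 20.32 h lag.
06:00 + 20.318 h ≈ 02:19 → 02:20 to the nearest ten minutes.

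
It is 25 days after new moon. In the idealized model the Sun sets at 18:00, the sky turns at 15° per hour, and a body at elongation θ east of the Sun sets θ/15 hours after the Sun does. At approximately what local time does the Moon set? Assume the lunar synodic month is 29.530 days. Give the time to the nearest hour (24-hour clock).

14:00

The Moon has covered 25/29.530 of its cycle, so θ ≈ 360° × 25/29.530 = 304.8°.
The Moon trails the Sun by θ/15 = 304.8/15 ≈ 20.32 hours.
18:00 + 20.32 h ≈ 14:19 → 14:00 to the nearest hour.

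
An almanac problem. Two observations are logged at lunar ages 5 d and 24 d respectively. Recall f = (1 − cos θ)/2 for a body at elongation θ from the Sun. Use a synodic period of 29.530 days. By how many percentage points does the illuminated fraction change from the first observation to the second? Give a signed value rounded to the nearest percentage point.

θ₁ = 360° × 5/29.530 = 61.0°, f₁ = (1 − cos θ₁)/2 = 0.257.
θ₂ = 360° × 24/29.530 = 292.6°, f₂ = (1 − cos θ₂)/2 = 0.308.
Change = f₂ − f₁ = +0.051 → +5 percentage points.

+5 pp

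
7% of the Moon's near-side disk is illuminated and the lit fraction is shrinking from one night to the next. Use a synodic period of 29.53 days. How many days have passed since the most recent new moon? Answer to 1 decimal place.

From f = (1 − cos θ)/2: cos θ = 1 − 2×0.07 = 0.860; arccos → 30.7°.
Waning ⇒ past full, so θ = 360° − 30.7° = 329.3°.
That fraction of the synodic month is 329.3/360 × 29.53 d ≈ 27.01 d.

27.0 days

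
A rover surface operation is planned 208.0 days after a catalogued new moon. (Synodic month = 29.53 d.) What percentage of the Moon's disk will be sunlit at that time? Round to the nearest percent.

2%

208.0 d spans 7 complete synodic months (7 × 29.53 = 206.71 d) plus 1.29 d.
The Moon has covered 1.29/29.53 of its cycle, so θ ≈ 360° × 1.29/29.53 = 15.7°.
cos 15.7° = 0.963, so f = (1 − 0.963)/2 = 0.019, so 2%.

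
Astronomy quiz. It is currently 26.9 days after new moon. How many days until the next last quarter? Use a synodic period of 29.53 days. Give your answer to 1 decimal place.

24.8 days

Last quarter occurs at elongation 270°, i.e. at age 29.53 × 270/360 = 22.148 d.
Already past this cycle's last quarter; the next is at 22.148 + 29.53 = 51.678 d, so 51.678 − 26.9 = 24.778 days.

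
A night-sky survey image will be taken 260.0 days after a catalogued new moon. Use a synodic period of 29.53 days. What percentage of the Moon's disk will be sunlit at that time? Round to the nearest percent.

260.0/29.53 = 8.805 lunations, so 8 complete cycles and 23.76 d into the next.
Phase angle: θ = 360°·(23.76 d)/(29.53 d) = 289.7°.
Illuminated fraction = (1 − cos 289.7°)/2 = (1 − 0.336)/2 ≈ 0.332, so 33%.

33%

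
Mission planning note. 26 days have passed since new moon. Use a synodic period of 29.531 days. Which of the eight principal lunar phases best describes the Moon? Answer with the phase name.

waning crescent

θ ≈ 360° × 26/29.531 = 317°, which falls in the waning crescent sector.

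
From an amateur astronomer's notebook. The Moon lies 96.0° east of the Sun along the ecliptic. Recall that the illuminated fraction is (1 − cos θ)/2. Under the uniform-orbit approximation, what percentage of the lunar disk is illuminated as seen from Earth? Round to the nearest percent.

cos 96.0° = (-0.105), so f = (1 − (-0.105))/2 = 0.552, i.e. 55%.

55%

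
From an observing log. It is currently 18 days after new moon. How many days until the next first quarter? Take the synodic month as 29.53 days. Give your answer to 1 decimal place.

First quarter occurs at elongation 90°, i.e. at age 29.53 × 90/360 = 7.383 d.
Already past this cycle's first quarter; the next is at 7.383 + 29.53 = 36.913 d, so 36.913 − 18 = 18.913 days.

18.9 days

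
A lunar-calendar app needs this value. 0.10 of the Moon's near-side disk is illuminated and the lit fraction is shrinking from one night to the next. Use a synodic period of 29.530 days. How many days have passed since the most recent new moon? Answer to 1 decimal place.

26.5 days

From f = (1 − cos θ)/2: cos θ = 1 − 2×0.10 = 0.800; arccos → 36.9°.
A waning Moon lies in 180°–360°, so θ = 360° − 36.9° = 323.1°.
That fraction of the synodic month is 323.1/360 × 29.530 d ≈ 26.51 d.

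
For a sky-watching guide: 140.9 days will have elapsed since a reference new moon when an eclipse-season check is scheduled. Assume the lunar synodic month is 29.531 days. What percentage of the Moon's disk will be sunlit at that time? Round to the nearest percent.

Reduce mod P: 140.9 − 4×29.531 = 22.78 d into the current lunation.
Phase angle: θ = 360°·(22.78 d)/(29.531 d) = 277.7°.
cos 277.7° = 0.133, so f = (1 − 0.133)/2 = 0.433, so 43%.

43%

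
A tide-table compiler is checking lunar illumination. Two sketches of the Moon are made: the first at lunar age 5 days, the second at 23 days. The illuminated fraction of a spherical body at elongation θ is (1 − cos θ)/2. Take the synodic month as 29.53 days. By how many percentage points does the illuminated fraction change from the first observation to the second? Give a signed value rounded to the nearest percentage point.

+15 pp

First observation: θ = 360°·5/29.53 = 61.0°, so f = 0.257.
Second observation: θ = 280.4°, f = 0.410.
Δf = 0.410 − 0.257 = +0.153, i.e. +15 pp.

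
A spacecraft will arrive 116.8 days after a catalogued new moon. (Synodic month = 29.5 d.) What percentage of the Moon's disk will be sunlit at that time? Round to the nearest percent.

2%

116.8/29.5 = 3.959 lunations, so 3 complete cycles and 28.30 d into the next.
Elongation θ = 360° × 28.30/29.5 ≈ 345.4°.
With cos θ = 0.968, the lit fraction is (1 − 0.968)/2 ≈ 0.016, so 2%.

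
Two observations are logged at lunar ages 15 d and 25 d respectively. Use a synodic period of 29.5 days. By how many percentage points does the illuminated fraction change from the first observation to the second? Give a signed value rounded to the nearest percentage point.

First observation: θ = 360°·15/29.5 = 183.1°, so f = 0.999.
Second observation: θ = 305.1°, f = 0.213.
Δf = 0.213 − 0.999 = -0.787, i.e. -79 pp.

-79 pp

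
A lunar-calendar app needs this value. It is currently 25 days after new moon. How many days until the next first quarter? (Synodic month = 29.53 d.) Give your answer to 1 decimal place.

11.9 days

First quarter is 0.25 of the way through the cycle: age 0.25 × 29.53 = 7.383 d.
Already past this cycle's first quarter; the next is at 7.383 + 29.53 = 36.913 d, so 36.913 − 25 = 11.913 days.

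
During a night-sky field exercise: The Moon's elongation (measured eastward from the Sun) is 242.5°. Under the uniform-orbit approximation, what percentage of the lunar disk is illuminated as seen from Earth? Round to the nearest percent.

cos 242.5° = (-0.462), so f = (1 − (-0.462))/2 = 0.731, i.e. 73%.

73%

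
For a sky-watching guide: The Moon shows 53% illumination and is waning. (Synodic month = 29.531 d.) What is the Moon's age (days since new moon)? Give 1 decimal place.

21.9 days

Invert f = (1 − cos θ)/2 to get cos θ = 1 − 2(0.53) = -0.060, hence θ₀ = arccos -0.060 = 93.4°.
A waning Moon lies in 180°–360°, so θ = 360° − 93.4° = 266.6°.
At 360°/29.531 d per day, 266.6° corresponds to 21.87 days.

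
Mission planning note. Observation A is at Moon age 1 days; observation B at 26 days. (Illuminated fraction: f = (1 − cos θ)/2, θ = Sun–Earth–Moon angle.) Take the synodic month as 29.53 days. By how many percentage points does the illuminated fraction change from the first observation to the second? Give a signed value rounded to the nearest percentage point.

θ₁ = 360° × 1/29.53 = 12.2°, f₁ = (1 − cos θ₁)/2 = 0.011.
θ₂ = 360° × 26/29.53 = 317.0°, f₂ = (1 − cos θ₂)/2 = 0.135.
Change = f₂ − f₁ = +0.123 → +12 percentage points.

+12 percentage points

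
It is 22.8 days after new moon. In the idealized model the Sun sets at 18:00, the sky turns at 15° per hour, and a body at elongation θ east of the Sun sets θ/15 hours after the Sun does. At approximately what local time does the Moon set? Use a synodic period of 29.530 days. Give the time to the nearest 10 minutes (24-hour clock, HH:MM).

Elongation θ = 360° × 22.8/29.530 ≈ 278.0°.
At 15° of sky rotation per hour, 278.0° corresponds to a 18.53 h lag.
18:00 + 18.530 h ≈ 12:32 → 12:30 to the nearest ten minutes.

12:30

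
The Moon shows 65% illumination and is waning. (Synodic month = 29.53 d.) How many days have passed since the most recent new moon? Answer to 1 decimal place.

From f = (1 − cos θ)/2: cos θ = 1 − 2×0.65 = -0.300; arccos → 107.5°.
Since the Moon is past full (waning), take the reflex angle: θ = 360° − 107.5° = 252.5°.
At 360°/29.53 d per day, 252.5° corresponds to 20.72 days.

20.7 days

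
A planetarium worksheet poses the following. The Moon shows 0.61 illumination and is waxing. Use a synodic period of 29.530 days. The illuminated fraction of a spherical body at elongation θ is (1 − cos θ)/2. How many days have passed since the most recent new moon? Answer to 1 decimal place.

8.4 days

Invert f = (1 − cos θ)/2 to get cos θ = 1 − 2(0.61) = -0.220, hence θ₀ = arccos -0.220 = 102.7°.
Before full moon the principal value applies: θ = 102.7°.
At 360°/29.530 d per day, 102.7° corresponds to 8.42 days.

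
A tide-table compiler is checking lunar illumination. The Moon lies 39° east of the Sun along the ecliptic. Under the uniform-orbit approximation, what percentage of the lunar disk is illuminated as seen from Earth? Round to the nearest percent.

f = (1 − cos 39°)/2 = (1 − 0.777)/2 ≈ 0.111, i.e. 11%.

11%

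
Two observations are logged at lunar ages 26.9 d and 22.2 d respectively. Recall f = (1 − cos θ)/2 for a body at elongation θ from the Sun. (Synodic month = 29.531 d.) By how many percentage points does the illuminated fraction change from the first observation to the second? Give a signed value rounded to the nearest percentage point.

θ₁ = 360° × 26.9/29.531 = 327.9°, f₁ = (1 − cos θ₁)/2 = 0.076.
θ₂ = 360° × 22.2/29.531 = 270.6°, f₂ = (1 − cos θ₂)/2 = 0.494.
Change = f₂ − f₁ = +0.418 → +42 percentage points.

+42 percentage points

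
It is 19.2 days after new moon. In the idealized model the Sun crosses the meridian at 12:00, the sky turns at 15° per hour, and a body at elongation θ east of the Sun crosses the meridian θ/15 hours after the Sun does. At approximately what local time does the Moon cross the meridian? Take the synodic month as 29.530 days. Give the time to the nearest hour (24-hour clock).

04:00

Phase angle: θ = 360°·(19.2 d)/(29.530 d) = 234.1°.
The Moon trails the Sun by θ/15 = 234.1/15 ≈ 15.60 hours.
12:00 + 15.60 h ≈ 03:36 → 04:00 to the nearest hour.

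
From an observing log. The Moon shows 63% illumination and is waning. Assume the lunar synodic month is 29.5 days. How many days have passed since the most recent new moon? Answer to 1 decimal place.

20.9 days

From f = (1 − cos θ)/2: cos θ = 1 − 2×0.63 = -0.260; arccos → 105.1°.
A waning Moon lies in 180°–360°, so θ = 360° − 105.1° = 254.9°.
Age = 29.5 × 254.9°/360° ≈ 20.89 days.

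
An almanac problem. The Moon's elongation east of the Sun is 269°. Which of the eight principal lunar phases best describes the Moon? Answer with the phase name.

last quarter

The last quarter sector spans roughly 248°–292°; 269° falls inside it.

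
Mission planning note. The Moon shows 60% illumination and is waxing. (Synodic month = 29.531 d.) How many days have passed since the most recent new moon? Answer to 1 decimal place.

cos θ = 1 − 2f = -0.200, giving a principal value of 101.5°.
Before full moon the principal value applies: θ = 101.5°.
At 360°/29.531 d per day, 101.5° corresponds to 8.33 days.

8.3 days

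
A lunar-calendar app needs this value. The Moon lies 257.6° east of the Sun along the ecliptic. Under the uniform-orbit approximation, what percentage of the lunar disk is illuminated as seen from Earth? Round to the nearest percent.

f = (1 − cos 257.6°)/2 = (1 − (-0.215))/2 ≈ 0.607, i.e. 61%.

61%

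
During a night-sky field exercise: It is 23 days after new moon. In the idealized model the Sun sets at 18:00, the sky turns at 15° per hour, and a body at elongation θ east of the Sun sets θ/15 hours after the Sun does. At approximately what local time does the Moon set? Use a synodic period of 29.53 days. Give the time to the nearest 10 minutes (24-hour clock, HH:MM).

12:40

Phase angle: θ = 360°·(23 d)/(29.53 d) = 280.4°.
Delay after the Sun = 280.4° / (15°/h) ≈ 18.69 h.
18:00 + 18.693 h ≈ 12:42 → 12:40 to the nearest ten minutes.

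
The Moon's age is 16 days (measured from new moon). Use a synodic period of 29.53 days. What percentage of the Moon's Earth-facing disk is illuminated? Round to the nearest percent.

98%

Elongation θ = 360° × 16/29.53 ≈ 195.1°.
Illuminated fraction = (1 − cos 195.1°)/2 = (1 − (-0.966))/2 ≈ 0.983, so 98%.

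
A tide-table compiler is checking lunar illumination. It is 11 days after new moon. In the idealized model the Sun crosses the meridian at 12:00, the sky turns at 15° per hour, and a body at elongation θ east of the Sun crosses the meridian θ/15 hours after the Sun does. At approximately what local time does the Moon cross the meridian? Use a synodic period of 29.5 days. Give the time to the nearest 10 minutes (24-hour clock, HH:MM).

21:00

Phase angle: θ = 360°·(11 d)/(29.5 d) = 134.2°.
Delay after the Sun = 134.2° / (15°/h) ≈ 8.95 h.
12:00 + 8.949 h ≈ 20:57 → 21:00 to the nearest ten minutes.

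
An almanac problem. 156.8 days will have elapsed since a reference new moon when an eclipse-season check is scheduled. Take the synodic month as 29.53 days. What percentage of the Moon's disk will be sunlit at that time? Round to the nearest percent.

68%

156.8 d spans 5 complete synodic months (5 × 29.53 = 147.65 d) plus 9.15 d.
Phase angle: θ = 360°·(9.15 d)/(29.53 d) = 111.5°.
Illuminated fraction = (1 − cos 111.5°)/2 = (1 − (-0.367))/2 ≈ 0.684, so 68%.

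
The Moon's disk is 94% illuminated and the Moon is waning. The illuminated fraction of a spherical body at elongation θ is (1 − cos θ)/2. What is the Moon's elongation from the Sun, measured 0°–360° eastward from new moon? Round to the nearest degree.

From f = (1 − cos θ)/2: cos θ = 1 − 2×0.94 = -0.880; arccos → 151.6°.
A waning Moon lies in 180°–360°, so θ = 360° − 151.6° = 208.4°.

208°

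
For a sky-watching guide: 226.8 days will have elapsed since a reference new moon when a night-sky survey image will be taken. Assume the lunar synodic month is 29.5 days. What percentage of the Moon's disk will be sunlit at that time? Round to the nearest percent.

69%

226.8 d spans 7 complete synodic months (7 × 29.5 = 206.50 d) plus 20.30 d.
Phase angle: θ = 360°·(20.30 d)/(29.5 d) = 247.7°.
cos 247.7° = (-0.379), so f = (1 − (-0.379))/2 = 0.689, so 69%.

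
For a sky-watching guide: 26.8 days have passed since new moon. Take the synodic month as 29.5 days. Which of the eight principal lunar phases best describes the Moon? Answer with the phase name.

At 26.8/29.5 of the cycle, θ ≈ 327° — the waning crescent range.

waning crescent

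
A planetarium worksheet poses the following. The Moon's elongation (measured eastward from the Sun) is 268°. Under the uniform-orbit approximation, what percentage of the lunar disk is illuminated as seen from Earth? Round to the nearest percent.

Half-versine of 268°: (1 − (-0.035))/2 = 0.517, i.e. 52%.

52%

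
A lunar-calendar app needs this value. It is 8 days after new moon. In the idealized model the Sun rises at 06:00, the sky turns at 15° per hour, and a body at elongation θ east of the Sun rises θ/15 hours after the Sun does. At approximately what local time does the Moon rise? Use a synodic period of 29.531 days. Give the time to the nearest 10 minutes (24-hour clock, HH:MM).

12:30

Elongation θ = 360° × 8/29.531 ≈ 97.5°.
Delay after the Sun = 97.5° / (15°/h) ≈ 6.50 h.
06:00 + 6.502 h ≈ 12:30 → 12:30 to the nearest ten minutes.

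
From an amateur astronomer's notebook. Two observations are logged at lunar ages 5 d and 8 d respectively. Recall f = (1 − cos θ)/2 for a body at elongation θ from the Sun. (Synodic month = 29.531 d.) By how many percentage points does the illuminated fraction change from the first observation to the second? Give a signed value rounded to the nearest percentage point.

First observation: θ = 360°·5/29.531 = 61.0°, so f = 0.257.
Second observation: θ = 97.5°, f = 0.565.
Δf = 0.565 − 0.257 = +0.308, i.e. +31 pp.

+31 percentage points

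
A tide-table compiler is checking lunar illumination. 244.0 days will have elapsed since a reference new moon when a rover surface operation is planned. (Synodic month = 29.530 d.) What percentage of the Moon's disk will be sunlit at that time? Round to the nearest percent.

54%

244.0 d spans 8 complete synodic months (8 × 29.530 = 236.24 d) plus 7.76 d.
Elongation θ = 360° × 7.76/29.530 ≈ 94.6°.
cos 94.6° = (-0.080), so f = (1 − (-0.080))/2 = 0.540, so 54%.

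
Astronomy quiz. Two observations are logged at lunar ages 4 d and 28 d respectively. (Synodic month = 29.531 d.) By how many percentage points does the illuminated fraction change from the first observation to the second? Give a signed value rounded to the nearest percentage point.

-14 percentage points

θ₁ = 360° × 4/29.531 = 48.8°, f₁ = (1 − cos θ₁)/2 = 0.170.
θ₂ = 360° × 28/29.531 = 341.3°, f₂ = (1 − cos θ₂)/2 = 0.026.
Change = f₂ − f₁ = -0.144 → -14 percentage points.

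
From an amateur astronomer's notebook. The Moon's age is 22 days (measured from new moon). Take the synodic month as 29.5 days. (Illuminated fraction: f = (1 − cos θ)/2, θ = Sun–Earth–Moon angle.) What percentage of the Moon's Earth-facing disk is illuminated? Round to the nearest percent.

The Moon has covered 22/29.5 of its cycle, so θ ≈ 360° × 22/29.5 = 268.5°.
With cos θ = (-0.027), the lit fraction is (1 − (-0.027))/2 ≈ 0.513, so 51%.

51%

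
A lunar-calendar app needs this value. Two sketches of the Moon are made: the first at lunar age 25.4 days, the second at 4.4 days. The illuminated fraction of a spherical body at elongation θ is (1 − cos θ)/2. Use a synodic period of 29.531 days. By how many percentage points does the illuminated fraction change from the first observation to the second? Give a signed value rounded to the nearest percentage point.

θ₁ = 360° × 25.4/29.531 = 309.6°, f₁ = (1 − cos θ₁)/2 = 0.181.
θ₂ = 360° × 4.4/29.531 = 53.6°, f₂ = (1 − cos θ₂)/2 = 0.204.
Change = f₂ − f₁ = +0.023 → +2 percentage points.

+2 pp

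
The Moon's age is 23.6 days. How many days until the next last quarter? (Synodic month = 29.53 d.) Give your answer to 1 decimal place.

Last quarter is 0.75 of the way through the cycle: age 0.75 × 29.53 = 22.148 d.
This lunation's last quarter (22.148 d) has passed, so add one period: 51.678 − 23.6 = 28.078 days.

28.1 days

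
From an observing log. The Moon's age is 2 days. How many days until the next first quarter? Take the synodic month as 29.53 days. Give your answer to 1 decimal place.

5.4 days

First quarter is 0.25 of the way through the cycle: age 0.25 × 29.53 = 7.383 d.
That is 7.383 − 2 = 5.383 days ahead.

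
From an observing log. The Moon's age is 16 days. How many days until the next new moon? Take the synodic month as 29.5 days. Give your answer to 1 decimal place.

One full lunation from the last new moon is 29.5 d; remaining = 29.5 − 16 = 13.500 d.

13.5 days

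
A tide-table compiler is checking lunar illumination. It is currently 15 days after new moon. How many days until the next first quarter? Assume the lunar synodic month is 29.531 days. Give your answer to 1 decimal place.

21.9 days

First quarter occurs at elongation 90°, i.e. at age 29.531 × 90/360 = 7.383 d.
Already past this cycle's first quarter; the next is at 7.383 + 29.531 = 36.914 d, so 36.914 − 15 = 21.914 days.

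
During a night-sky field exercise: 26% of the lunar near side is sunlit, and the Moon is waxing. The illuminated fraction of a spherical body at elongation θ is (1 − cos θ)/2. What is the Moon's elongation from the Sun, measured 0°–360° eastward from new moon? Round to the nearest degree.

From f = (1 − cos θ)/2: cos θ = 1 − 2×0.26 = 0.480; arccos → 61.3°.
Before full moon the principal value applies: θ = 61.3°.

61°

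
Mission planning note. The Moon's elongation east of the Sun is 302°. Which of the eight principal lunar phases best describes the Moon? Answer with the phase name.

waning crescent

The waning crescent sector spans roughly 292°–338°; 302° falls inside it.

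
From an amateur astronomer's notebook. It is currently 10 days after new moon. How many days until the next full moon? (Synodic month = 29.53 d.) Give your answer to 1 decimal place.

Full moon occurs at elongation 180°, i.e. at age 29.53 × 180/360 = 14.765 d.
That is 14.765 − 10 = 4.765 days ahead.

4.8 days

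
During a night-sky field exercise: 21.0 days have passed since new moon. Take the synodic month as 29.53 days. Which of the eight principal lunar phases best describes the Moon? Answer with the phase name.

θ ≈ 360° × 21.0/29.53 = 256°, which falls in the last quarter sector.

last quarter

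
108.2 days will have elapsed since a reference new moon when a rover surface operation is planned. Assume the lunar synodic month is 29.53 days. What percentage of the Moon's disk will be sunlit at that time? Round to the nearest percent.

76%

Reduce mod P: 108.2 − 3×29.53 = 19.61 d into the current lunation.
Phase angle: θ = 360°·(19.61 d)/(29.53 d) = 239.1°.
cos 239.1° = (-0.514), so f = (1 − (-0.514))/2 = 0.757, so 76%.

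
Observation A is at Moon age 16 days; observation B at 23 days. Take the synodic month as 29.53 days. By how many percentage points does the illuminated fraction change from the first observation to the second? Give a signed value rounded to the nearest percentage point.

First observation: θ = 360°·16/29.53 = 195.1°, so f = 0.983.
Second observation: θ = 280.4°, f = 0.410.
Δf = 0.410 − 0.983 = -0.573, i.e. -57 pp.

-57 percentage points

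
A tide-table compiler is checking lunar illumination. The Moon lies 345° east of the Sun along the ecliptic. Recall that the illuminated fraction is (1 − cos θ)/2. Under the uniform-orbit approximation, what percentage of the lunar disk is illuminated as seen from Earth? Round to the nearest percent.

Half-versine of 345°: (1 − 0.966)/2 = 0.017, i.e. 2%.

2%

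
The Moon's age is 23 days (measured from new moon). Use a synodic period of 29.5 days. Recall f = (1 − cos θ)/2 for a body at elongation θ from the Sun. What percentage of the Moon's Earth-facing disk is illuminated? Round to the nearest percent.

41%

Elongation θ = 360° × 23/29.5 ≈ 280.7°.
cos 280.7° = 0.185, so f = (1 − 0.185)/2 = 0.407, so 41%.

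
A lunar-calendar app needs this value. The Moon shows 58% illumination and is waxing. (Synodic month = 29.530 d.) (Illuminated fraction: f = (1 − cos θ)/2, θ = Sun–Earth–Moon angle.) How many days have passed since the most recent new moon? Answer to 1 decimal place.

From f = (1 − cos θ)/2: cos θ = 1 − 2×0.58 = -0.160; arccos → 99.2°.
Waxing ⇒ before full, so θ = 99.2°.
Age = 29.530 × 99.2°/360° ≈ 8.14 days.

8.1 days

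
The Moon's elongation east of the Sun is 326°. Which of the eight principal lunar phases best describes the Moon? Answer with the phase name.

waning crescent

326° lies in the waning crescent sector of the 8-phase cycle.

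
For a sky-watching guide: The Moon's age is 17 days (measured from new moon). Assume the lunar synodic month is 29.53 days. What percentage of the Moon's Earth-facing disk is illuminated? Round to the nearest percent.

Phase angle: θ = 360°·(17 d)/(29.53 d) = 207.2°.
With cos θ = (-0.889), the lit fraction is (1 − (-0.889))/2 ≈ 0.945, so 94%.

94%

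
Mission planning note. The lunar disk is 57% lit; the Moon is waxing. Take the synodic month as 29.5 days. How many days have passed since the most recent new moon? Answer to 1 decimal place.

8.0 days

cos θ = 1 − 2f = -0.140, giving a principal value of 98.0°.
Before full moon the principal value applies: θ = 98.0°.
That fraction of the synodic month is 98.0/360 × 29.5 d ≈ 8.03 d.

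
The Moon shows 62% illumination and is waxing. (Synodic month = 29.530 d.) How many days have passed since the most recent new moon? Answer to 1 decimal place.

From f = (1 − cos θ)/2: cos θ = 1 − 2×0.62 = -0.240; arccos → 103.9°.
The Moon is waxing (0°–180°), so θ = 103.9° directly.
At 360°/29.530 d per day, 103.9° corresponds to 8.52 days.

8.5 days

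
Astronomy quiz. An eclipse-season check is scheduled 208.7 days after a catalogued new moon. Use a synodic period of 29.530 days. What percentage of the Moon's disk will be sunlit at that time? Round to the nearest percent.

208.7/29.530 = 7.067 lunations, so 7 complete cycles and 1.99 d into the next.
The Moon has covered 1.99/29.530 of its cycle, so θ ≈ 360° × 1.99/29.530 = 24.3°.
With cos θ = 0.912, the lit fraction is (1 − 0.912)/2 ≈ 0.044, so 4%.

4%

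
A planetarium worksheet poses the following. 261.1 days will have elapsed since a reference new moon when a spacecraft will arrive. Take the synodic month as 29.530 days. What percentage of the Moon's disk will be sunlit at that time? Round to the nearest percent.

23%

261.1 d spans 8 complete synodic months (8 × 29.530 = 236.24 d) plus 24.86 d.
Elongation θ = 360° × 24.86/29.530 ≈ 303.1°.
Illuminated fraction = (1 − cos 303.1°)/2 = (1 − 0.546)/2 ≈ 0.227, so 23%.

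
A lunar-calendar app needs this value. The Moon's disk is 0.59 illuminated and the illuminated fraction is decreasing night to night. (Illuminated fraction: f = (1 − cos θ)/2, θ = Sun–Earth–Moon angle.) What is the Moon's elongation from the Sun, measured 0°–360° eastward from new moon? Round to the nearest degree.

260°

Invert f = (1 − cos θ)/2 to get cos θ = 1 − 2(0.59) = -0.180, hence θ₀ = arccos -0.180 = 100.4°.
Since the Moon is past full (waning), take the reflex angle: θ = 360° − 100.4° = 259.6°.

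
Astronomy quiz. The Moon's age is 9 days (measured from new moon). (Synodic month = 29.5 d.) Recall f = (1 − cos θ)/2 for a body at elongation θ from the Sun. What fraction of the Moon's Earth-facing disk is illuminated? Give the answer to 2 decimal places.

The Moon has covered 9/29.5 of its cycle, so θ ≈ 360° × 9/29.5 = 109.8°.
Illuminated fraction = (1 − cos 109.8°)/2 = (1 − (-0.339))/2 ≈ 0.670.

0.67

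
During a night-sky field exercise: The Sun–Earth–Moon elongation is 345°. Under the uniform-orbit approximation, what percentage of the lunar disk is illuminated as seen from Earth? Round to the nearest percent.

2%

cos 345° = 0.966, so f = (1 − 0.966)/2 = 0.017, i.e. 2%.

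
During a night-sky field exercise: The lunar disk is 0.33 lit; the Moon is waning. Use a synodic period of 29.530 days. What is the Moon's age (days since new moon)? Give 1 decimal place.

Invert f = (1 − cos θ)/2 to get cos θ = 1 − 2(0.33) = 0.340, hence θ₀ = arccos 0.340 = 70.1°.
Waning ⇒ past full, so θ = 360° − 70.1° = 289.9°.
That fraction of the synodic month is 289.9/360 × 29.530 d ≈ 23.78 d.

23.8 days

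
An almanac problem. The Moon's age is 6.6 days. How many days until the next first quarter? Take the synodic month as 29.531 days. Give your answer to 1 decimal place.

First quarter occurs at elongation 90°, i.e. at age 29.531 × 90/360 = 7.383 d.
That is 7.383 − 6.6 = 0.783 days ahead.

0.8 days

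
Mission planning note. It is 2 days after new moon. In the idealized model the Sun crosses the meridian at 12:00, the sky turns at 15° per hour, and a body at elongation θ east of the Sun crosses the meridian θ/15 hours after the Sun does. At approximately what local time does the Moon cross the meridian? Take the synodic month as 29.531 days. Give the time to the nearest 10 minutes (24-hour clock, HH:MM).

13:40

The Moon has covered 2/29.531 of its cycle, so θ ≈ 360° × 2/29.531 = 24.4°.
At 15° of sky rotation per hour, 24.4° corresponds to a 1.63 h lag.
12:00 + 1.625 h ≈ 13:38 → 13:40 to the nearest ten minutes.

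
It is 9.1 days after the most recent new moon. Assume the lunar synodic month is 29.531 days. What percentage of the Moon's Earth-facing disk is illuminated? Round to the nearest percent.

Elongation θ = 360° × 9.1/29.531 ≈ 110.9°.
cos 110.9° = (-0.357), so f = (1 − (-0.357))/2 = 0.679, so 68%.

68%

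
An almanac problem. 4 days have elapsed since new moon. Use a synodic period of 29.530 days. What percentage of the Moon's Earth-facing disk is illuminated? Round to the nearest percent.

The Moon has covered 4/29.530 of its cycle, so θ ≈ 360° × 4/29.530 = 48.8°.
Illuminated fraction = (1 − cos 48.8°)/2 = (1 − 0.659)/2 ≈ 0.170, so 17%.

17%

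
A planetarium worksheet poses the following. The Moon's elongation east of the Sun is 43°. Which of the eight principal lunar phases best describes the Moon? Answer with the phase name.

waxing crescent

The waxing crescent sector spans roughly 22°–68°; 43° falls inside it.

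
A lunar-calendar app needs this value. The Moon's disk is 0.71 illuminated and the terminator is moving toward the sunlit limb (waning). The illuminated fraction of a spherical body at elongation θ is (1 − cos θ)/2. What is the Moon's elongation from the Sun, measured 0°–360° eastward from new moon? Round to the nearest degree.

245°

Invert f = (1 − cos θ)/2 to get cos θ = 1 − 2(0.71) = -0.420, hence θ₀ = arccos -0.420 = 114.8°.
A waning Moon lies in 180°–360°, so θ = 360° − 114.8° = 245.2°.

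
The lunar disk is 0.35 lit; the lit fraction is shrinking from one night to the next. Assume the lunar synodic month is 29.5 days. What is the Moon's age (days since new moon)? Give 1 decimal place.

23.6 days

Invert f = (1 − cos θ)/2 to get cos θ = 1 − 2(0.35) = 0.300, hence θ₀ = arccos 0.300 = 72.5°.
Waning ⇒ past full, so θ = 360° − 72.5° = 287.5°.
At 360°/29.5 d per day, 287.5° corresponds to 23.56 days.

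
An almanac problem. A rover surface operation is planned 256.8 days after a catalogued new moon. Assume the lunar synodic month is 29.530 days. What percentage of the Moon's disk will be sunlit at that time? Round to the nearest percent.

256.8 d spans 8 complete synodic months (8 × 29.530 = 236.24 d) plus 20.56 d.
Phase angle: θ = 360°·(20.56 d)/(29.530 d) = 250.6°.
cos 250.6° = (-0.331), so f = (1 − (-0.331))/2 = 0.666, so 67%.

67%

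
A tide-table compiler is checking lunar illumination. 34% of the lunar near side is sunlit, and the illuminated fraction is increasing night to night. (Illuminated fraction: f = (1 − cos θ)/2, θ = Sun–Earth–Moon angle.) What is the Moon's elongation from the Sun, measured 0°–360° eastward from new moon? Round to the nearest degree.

From f = (1 − cos θ)/2: cos θ = 1 − 2×0.34 = 0.320; arccos → 71.3°.
Before full moon the principal value applies: θ = 71.3°.

71°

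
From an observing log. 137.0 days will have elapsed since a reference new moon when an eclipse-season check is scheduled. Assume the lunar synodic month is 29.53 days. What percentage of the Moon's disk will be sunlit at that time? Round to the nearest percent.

82%

Reduce mod P: 137.0 − 4×29.53 = 18.88 d into the current lunation.
The Moon has covered 18.88/29.53 of its cycle, so θ ≈ 360° × 18.88/29.53 = 230.2°.
cos 230.2° = (-0.641), so f = (1 − (-0.641))/2 = 0.820, so 82%.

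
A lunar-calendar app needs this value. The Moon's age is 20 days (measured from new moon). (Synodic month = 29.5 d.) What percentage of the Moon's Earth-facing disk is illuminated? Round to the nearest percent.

72%

The Moon has covered 20/29.5 of its cycle, so θ ≈ 360° × 20/29.5 = 244.1°.
cos 244.1° = (-0.437), so f = (1 − (-0.437))/2 = 0.719, so 72%.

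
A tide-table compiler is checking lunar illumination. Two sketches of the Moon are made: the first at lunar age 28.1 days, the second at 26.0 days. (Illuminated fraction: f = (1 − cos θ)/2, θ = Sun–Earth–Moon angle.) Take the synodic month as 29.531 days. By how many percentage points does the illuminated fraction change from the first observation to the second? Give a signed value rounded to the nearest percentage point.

+11 pp

θ₁ = 360° × 28.1/29.531 = 342.6°, f₁ = (1 − cos θ₁)/2 = 0.023.
θ₂ = 360° × 26.0/29.531 = 317.0°, f₂ = (1 − cos θ₂)/2 = 0.135.
Change = f₂ − f₁ = +0.112 → +11 percentage points.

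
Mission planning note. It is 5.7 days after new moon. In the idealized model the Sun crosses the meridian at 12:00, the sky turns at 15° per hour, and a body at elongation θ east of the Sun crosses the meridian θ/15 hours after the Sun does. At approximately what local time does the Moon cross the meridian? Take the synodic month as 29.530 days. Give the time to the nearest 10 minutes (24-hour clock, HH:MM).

16:40

Elongation θ = 360° × 5.7/29.530 ≈ 69.5°.
The Moon trails the Sun by θ/15 = 69.5/15 ≈ 4.63 hours.
12:00 + 4.633 h ≈ 16:38 → 16:40 to the nearest ten minutes.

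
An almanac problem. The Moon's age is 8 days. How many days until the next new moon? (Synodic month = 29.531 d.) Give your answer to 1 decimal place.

21.5 days

One full lunation from the last new moon is 29.531 d; remaining = 29.531 − 8 = 21.531 d.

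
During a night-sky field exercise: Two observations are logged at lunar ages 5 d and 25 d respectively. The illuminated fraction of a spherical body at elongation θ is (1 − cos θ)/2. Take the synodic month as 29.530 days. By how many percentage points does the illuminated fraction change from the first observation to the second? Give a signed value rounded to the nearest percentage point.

-4 percentage points

First observation: θ = 360°·5/29.530 = 61.0°, so f = 0.257.
Second observation: θ = 304.8°, f = 0.215.
Δf = 0.215 − 0.257 = -0.042, i.e. -4 pp.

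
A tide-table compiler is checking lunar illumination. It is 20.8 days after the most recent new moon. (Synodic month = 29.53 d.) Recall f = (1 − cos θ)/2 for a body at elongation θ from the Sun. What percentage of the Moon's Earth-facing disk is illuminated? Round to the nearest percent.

64%

The Moon has covered 20.8/29.53 of its cycle, so θ ≈ 360° × 20.8/29.53 = 253.6°.
Illuminated fraction = (1 − cos 253.6°)/2 = (1 − (-0.283))/2 ≈ 0.641, so 64%.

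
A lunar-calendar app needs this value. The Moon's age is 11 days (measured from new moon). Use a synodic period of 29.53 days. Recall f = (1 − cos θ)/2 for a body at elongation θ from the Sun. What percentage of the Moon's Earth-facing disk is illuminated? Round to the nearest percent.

Phase angle: θ = 360°·(11 d)/(29.53 d) = 134.1°.
Illuminated fraction = (1 − cos 134.1°)/2 = (1 − (-0.696))/2 ≈ 0.848, so 85%.

85%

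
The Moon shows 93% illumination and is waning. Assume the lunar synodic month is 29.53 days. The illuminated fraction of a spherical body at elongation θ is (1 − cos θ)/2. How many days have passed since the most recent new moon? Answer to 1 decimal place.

17.3 days

cos θ = 1 − 2f = -0.860, giving a principal value of 149.3°.
A waning Moon lies in 180°–360°, so θ = 360° − 149.3° = 210.7°.
Age = 29.53 × 210.7°/360° ≈ 17.28 days.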